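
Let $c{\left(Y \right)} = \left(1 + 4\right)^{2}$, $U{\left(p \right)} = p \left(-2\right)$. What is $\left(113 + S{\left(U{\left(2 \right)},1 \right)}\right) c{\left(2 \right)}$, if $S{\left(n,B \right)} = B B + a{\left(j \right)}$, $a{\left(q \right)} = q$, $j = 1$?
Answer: $2875$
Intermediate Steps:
$U{\left(p \right)} = - 2 p$
$S{\left(n,B \right)} = 1 + B^{2}$ ($S{\left(n,B \right)} = B B + 1 = B^{2} + 1 = 1 + B^{2}$)
$c{\left(Y \right)} = 25$ ($c{\left(Y \right)} = 5^{2} = 25$)
$\left(113 + S{\left(U{\left(2 \right)},1 \right)}\right) c{\left(2 \right)} = \left(113 + \left(1 + 1^{2}\right)\right) 25 = \left(113 + \left(1 + 1\right)\right) 25 = \left(113 + 2\right) 25 = 115 \cdot 25 = 2875$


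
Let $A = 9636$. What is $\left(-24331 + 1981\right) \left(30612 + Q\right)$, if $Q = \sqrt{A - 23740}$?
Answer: $-684178200 - 44700 i \sqrt{3526} \approx -6.8418 \cdot 10^{8} - 2.6543 \cdot 10^{6} i$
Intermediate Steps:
$Q = 2 i \sqrt{3526}$ ($Q = \sqrt{9636 - 23740} = \sqrt{-14104} = 2 i \sqrt{3526} \approx 118.76 i$)
$\left(-24331 + 1981\right) \left(30612 + Q\right) = \left(-24331 + 1981\right) \left(30612 + 2 i \sqrt{3526}\right) = - 22350 \left(30612 + 2 i \sqrt{3526}\right) = -684178200 - 44700 i \sqrt{3526}$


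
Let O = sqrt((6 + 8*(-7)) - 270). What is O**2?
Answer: -320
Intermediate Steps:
O = 8*I*sqrt(5) (O = sqrt((6 - 56) - 270) = sqrt(-50 - 270) = sqrt(-320) = 8*I*sqrt(5) ≈ 17.889*I)
O**2 = (8*I*sqrt(5))**2 = -320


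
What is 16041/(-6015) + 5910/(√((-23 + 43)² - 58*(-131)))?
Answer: -5347/2005 + 985*√7998/1333 ≈ 63.417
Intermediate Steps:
16041/(-6015) + 5910/(√((-23 + 43)² - 58*(-131))) = 16041*(-1/6015) + 5910/(√(20² + 7598)) = -5347/2005 + 5910/(√(400 + 7598)) = -5347/2005 + 5910/(√7998) = -5347/2005 + 5910*(√7998/7998) = -5347/2005 + 985*√7998/1333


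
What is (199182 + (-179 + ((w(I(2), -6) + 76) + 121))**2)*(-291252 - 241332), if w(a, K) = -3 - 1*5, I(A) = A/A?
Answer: -106134404688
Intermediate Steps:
I(A) = 1
w(a, K) = -8 (w(a, K) = -3 - 5 = -8)
(199182 + (-179 + ((w(I(2), -6) + 76) + 121))**2)*(-291252 - 241332) = (199182 + (-179 + ((-8 + 76) + 121))**2)*(-291252 - 241332) = (199182 + (-179 + (68 + 121))**2)*(-532584) = (199182 + (-179 + 189)**2)*(-532584) = (199182 + 10**2)*(-532584) = (199182 + 100)*(-532584) = 199282*(-532584) = -106134404688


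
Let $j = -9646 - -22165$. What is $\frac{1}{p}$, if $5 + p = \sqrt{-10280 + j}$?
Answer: $\frac{5}{2214} + \frac{\sqrt{2239}}{2214} \approx 0.023631$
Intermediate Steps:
$j = 12519$ ($j = -9646 + 22165 = 12519$)
$p = -5 + \sqrt{2239}$ ($p = -5 + \sqrt{-10280 + 12519} = -5 + \sqrt{2239} \approx 42.318$)
$\frac{1}{p} = \frac{1}{-5 + \sqrt{2239}}$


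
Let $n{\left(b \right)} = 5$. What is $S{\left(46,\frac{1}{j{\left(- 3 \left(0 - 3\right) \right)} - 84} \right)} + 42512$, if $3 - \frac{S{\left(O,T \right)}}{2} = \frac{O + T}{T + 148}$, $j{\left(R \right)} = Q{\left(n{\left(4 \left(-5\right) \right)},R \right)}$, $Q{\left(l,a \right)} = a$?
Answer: $\frac{471900384}{11099} \approx 42517.0$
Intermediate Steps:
$j{\left(R \right)} = R$
$S{\left(O,T \right)} = 6 - \frac{2 \left(O + T\right)}{148 + T}$ ($S{\left(O,T \right)} = 6 - 2 \frac{O + T}{T + 148} = 6 - 2 \frac{O + T}{148 + T} = 6 - \frac{2 \left(O + T\right)}{148 + T}$)
$S{\left(46,\frac{1}{j{\left(- 3 \left(0 - 3\right) \right)} - 84} \right)} + 42512 = \frac{2 \left(444 - 46 + \frac{2}{- 3 \left(0 - 3\right) - 84}\right)}{148 + \frac{1}{- 3 \left(0 - 3\right) - 84}} + 42512 = \frac{2 \left(444 - 46 + \frac{2}{\left(-3\right) \left(-3\right) - 84}\right)}{148 + \frac{1}{\left(-3\right) \left(-3\right) - 84}} + 42512 = \frac{2 \left(444 - 46 + \frac{2}{9 - 84}\right)}{148 + \frac{1}{9 - 84}} + 42512 = \frac{2 \left(444 - 46 + \frac{2}{-75}\right)}{148 + \frac{1}{-75}} + 42512 = \frac{2 \left(444 - 46 + 2 \left(- \frac{1}{75}\right)\right)}{148 - \frac{1}{75}} + 42512 = \frac{2 \left(444 - 46 - \frac{2}{75}\right)}{\frac{11099}{75}} + 42512 = 2 \cdot \frac{75}{11099} \cdot \frac{29848}{75} + 42512 = \frac{59696}{11099} + 42512 = \frac{471900384}{11099}$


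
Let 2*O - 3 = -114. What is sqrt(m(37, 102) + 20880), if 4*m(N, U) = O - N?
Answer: sqrt(333710)/4 ≈ 144.42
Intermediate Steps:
O = -111/2 (O = 3/2 + (1/2)*(-114) = 3/2 - 57 = -111/2 ≈ -55.500)
m(N, U) = -111/8 - N/4 (m(N, U) = (-111/2 - N)/4 = -111/8 - N/4)
sqrt(m(37, 102) + 20880) = sqrt((-111/8 - 1/4*37) + 20880) = sqrt((-111/8 - 37/4) + 20880) = sqrt(-185/8 + 20880) = sqrt(166855/8) = sqrt(333710)/4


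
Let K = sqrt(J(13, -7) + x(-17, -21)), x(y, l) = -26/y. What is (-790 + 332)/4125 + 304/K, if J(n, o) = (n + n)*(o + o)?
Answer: -458/4125 - 152*I*sqrt(104754)/3081 ≈ -0.11103 - 15.968*I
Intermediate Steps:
J(n, o) = 4*n*o (J(n, o) = (2*n)*(2*o) = 4*n*o)
K = I*sqrt(104754)/17 (K = sqrt(4*13*(-7) - 26/(-17)) = sqrt(-364 - 26*(-1/17)) = sqrt(-364 + 26/17) = sqrt(-6162/17) = I*sqrt(104754)/17 ≈ 19.039*I)
(-790 + 332)/4125 + 304/K = (-790 + 332)/4125 + 304/((I*sqrt(104754)/17)) = -458*1/4125 + 304*(-I*sqrt(104754)/6162) = -458/4125 - 152*I*sqrt(104754)/3081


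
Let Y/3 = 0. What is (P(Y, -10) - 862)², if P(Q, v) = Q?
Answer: 743044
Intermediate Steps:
Y = 0 (Y = 3*0 = 0)
(P(Y, -10) - 862)² = (0 - 862)² = (-862)² = 743044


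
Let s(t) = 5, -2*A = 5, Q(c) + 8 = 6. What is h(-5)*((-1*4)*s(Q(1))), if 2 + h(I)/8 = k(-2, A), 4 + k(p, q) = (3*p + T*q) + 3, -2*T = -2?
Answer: 1840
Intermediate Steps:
T = 1 (T = -1/2*(-2) = 1)
Q(c) = -2 (Q(c) = -8 + 6 = -2)
A = -5/2 (A = -1/2*5 = -5/2 ≈ -2.5000)
k(p, q) = -1 + q + 3*p (k(p, q) = -4 + ((3*p + 1*q) + 3) = -4 + ((3*p + q) + 3) = -4 + ((q + 3*p) + 3) = -4 + (3 + q + 3*p) = -1 + q + 3*p)
h(I) = -92 (h(I) = -16 + 8*(-1 - 5/2 + 3*(-2)) = -16 + 8*(-1 - 5/2 - 6) = -16 + 8*(-19/2) = -16 - 76 = -92)
h(-5)*((-1*4)*s(Q(1))) = -92*(-1*4)*5 = -(-368)*5 = -92*(-20) = 1840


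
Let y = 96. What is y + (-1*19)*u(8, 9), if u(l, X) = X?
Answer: -75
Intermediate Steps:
y + (-1*19)*u(8, 9) = 96 - 1*19*9 = 96 - 19*9 = 96 - 171 = -75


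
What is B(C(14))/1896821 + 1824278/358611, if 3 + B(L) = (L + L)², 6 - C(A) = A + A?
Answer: 3461022015301/680220875631 ≈ 5.0881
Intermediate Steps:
C(A) = 6 - 2*A (C(A) = 6 - (A + A) = 6 - 2*A)
B(L) = -3 + 4*L² (B(L) = -3 + (L + L)² = -3 + (2*L)² = -3 + 4*L²)
B(C(14))/1896821 + 1824278/358611 = (-3 + 4*(6 - 2*14)²)/1896821 + 1824278/358611 = (-3 + 4*(6 - 28)²)*(1/1896821) + 1824278*(1/358611) = (-3 + 4*(-22)²)*(1/1896821) + 1824278/358611 = (-3 + 4*484)*(1/1896821) + 1824278/358611 = (-3 + 1936)*(1/1896821) + 1824278/358611 = 1933*(1/1896821) + 1824278/358611 = 1933/1896821 + 1824278/358611 = 3461022015301/680220875631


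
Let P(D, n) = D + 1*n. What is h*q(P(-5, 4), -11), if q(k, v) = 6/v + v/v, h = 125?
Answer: 625/11 ≈ 56.818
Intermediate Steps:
P(D, n) = D + n
q(k, v) = 1 + 6/v (q(k, v) = 6/v + 1 = 1 + 6/v)
h*q(P(-5, 4), -11) = 125*((6 - 11)/(-11)) = 125*(-1/11*(-5)) = 125*(5/11) = 625/11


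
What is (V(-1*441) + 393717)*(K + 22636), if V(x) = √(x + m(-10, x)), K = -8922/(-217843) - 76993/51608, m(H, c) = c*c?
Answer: 100188218041738953537/11242441544 + 5343819491859681*√110/5621220772 ≈ 8.9216e+9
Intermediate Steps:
m(H, c) = c²
K = -16311939523/11242441544 (K = -8922*(-1/217843) - 76993*1/51608 = 8922/217843 - 76993/51608 = -16311939523/11242441544 ≈ -1.4509)
V(x) = √(x + x²)
(V(-1*441) + 393717)*(K + 22636) = (√((-1*441)*(1 - 1*441)) + 393717)*(-16311939523/11242441544 + 22636) = (√(-441*(1 - 441)) + 393717)*(254467594850461/11242441544) = (√(-441*(-440)) + 393717)*(254467594850461/11242441544) = (√194040 + 393717)*(254467594850461/11242441544) = (42*√110 + 393717)*(254467594850461/11242441544) = (393717 + 42*√110)*(254467594850461/11242441544) = 100188218041738953537/11242441544 + 5343819491859681*√110/5621220772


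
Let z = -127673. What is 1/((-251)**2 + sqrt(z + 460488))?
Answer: 63001/3968793186 - sqrt(332815)/3968793186 ≈ 1.5729e-5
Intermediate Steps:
1/((-251)**2 + sqrt(z + 460488)) = 1/((-251)**2 + sqrt(-127673 + 460488)) = 1/(63001 + sqrt(332815))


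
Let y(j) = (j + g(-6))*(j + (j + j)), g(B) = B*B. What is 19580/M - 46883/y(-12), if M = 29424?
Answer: 29091719/529632 ≈ 54.928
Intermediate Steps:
g(B) = B²
y(j) = 3*j*(36 + j) (y(j) = (j + (-6)²)*(j + (j + j)) = (j + 36)*(j + 2*j) = (36 + j)*(3*j) = 3*j*(36 + j))
19580/M - 46883/y(-12) = 19580/29424 - 46883*(-1/(36*(36 - 12))) = 19580*(1/29424) - 46883/(3*(-12)*24) = 4895/7356 - 46883/(-864) = 4895/7356 - 46883*(-1/864) = 4895/7356 + 46883/864 = 29091719/529632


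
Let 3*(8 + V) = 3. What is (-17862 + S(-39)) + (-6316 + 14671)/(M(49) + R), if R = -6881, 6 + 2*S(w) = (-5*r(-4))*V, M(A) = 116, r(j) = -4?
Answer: -8089242/451 ≈ -17936.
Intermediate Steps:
V = -7 (V = -8 + (⅓)*3 = -8 + 1 = -7)
S(w) = -73 (S(w) = -3 + (-5*(-4)*(-7))/2 = -3 + (20*(-7))/2 = -3 + (½)*(-140) = -3 - 70 = -73)
(-17862 + S(-39)) + (-6316 + 14671)/(M(49) + R) = (-17862 - 73) + (-6316 + 14671)/(116 - 6881) = -17935 + 8355/(-6765) = -17935 + 8355*(-1/6765) = -17935 - 557/451 = -8089242/451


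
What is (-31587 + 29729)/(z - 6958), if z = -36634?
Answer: 929/21796 ≈ 0.042623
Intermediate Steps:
(-31587 + 29729)/(z - 6958) = (-31587 + 29729)/(-36634 - 6958) = -1858/(-43592) = -1858*(-1/43592) = 929/21796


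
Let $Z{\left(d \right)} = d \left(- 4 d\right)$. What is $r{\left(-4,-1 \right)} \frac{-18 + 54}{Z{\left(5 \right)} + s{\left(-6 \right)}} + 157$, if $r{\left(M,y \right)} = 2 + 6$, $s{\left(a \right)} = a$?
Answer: $\frac{8177}{53} \approx 154.28$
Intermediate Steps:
$Z{\left(d \right)} = - 4 d^{2}$
$r{\left(M,y \right)} = 8$
$r{\left(-4,-1 \right)} \frac{-18 + 54}{Z{\left(5 \right)} + s{\left(-6 \right)}} + 157 = 8 \frac{-18 + 54}{- 4 \cdot 5^{2} - 6} + 157 = 8 \frac{36}{\left(-4\right) 25 - 6} + 157 = 8 \frac{36}{-100 - 6} + 157 = 8 \frac{36}{-106} + 157 = 8 \cdot 36 \left(- \frac{1}{106}\right) + 157 = 8 \left(- \frac{18}{53}\right) + 157 = - \frac{144}{53} + 157 = \frac{8177}{53}$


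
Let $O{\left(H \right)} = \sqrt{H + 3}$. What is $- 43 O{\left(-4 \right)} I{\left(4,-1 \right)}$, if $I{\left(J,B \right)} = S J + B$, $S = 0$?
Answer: $43 i \approx 43.0 i$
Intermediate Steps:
$I{\left(J,B \right)} = B$ ($I{\left(J,B \right)} = 0 J + B = 0 + B = B$)
$O{\left(H \right)} = \sqrt{3 + H}$
$- 43 O{\left(-4 \right)} I{\left(4,-1 \right)} = - 43 \sqrt{3 - 4} \left(-1\right) = - 43 \sqrt{-1} \left(-1\right) = - 43 i \left(-1\right) = 43 i$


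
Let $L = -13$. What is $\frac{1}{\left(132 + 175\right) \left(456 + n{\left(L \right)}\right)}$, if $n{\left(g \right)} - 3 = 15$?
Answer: $\frac{1}{145518} \approx 6.872 \cdot 10^{-6}$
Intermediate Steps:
$n{\left(g \right)} = 18$ ($n{\left(g \right)} = 3 + 15 = 18$)
$\frac{1}{\left(132 + 175\right) \left(456 + n{\left(L \right)}\right)} = \frac{1}{\left(132 + 175\right) \left(456 + 18\right)} = \frac{1}{307 \cdot 474} = \frac{1}{145518}$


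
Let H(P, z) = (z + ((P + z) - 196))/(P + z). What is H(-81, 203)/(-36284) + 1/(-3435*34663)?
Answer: -15364121893/527069490208440 ≈ -2.9150e-5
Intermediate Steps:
H(P, z) = (-196 + P + 2*z)/(P + z) (H(P, z) = (z + (-196 + P + z))/(P + z) = (-196 + P + 2*z)/(P + z))
H(-81, 203)/(-36284) + 1/(-3435*34663) = ((-196 - 81 + 2*203)/(-81 + 203))/(-36284) + 1/(-3435*34663) = ((-196 - 81 + 406)/122)*(-1/36284) - 1/3435*1/34663 = ((1/122)*129)*(-1/36284) - 1/119067405 = (129/122)*(-1/36284) - 1/119067405 = -129/4426648 - 1/119067405 = -15364121893/527069490208440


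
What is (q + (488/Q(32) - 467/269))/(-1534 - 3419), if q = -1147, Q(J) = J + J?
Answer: 818557/3552952 ≈ 0.23039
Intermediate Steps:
Q(J) = 2*J
(q + (488/Q(32) - 467/269))/(-1534 - 3419) = (-1147 + (488/((2*32)) - 467/269))/(-1534 - 3419) = (-1147 + (488/64 - 467*1/269))/(-4953) = (-1147 + (488*(1/64) - 467/269))*(-1/4953) = (-1147 + (61/8 - 467/269))*(-1/4953) = (-1147 + 12673/2152)*(-1/4953) = -2455671/2152*(-1/4953) = 818557/3552952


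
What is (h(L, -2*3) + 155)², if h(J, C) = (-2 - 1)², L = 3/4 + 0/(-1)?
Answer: 26896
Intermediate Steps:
L = ¾ (L = 3*(¼) + 0*(-1) = ¾ + 0 = ¾ ≈ 0.75000)
h(J, C) = 9 (h(J, C) = (-3)² = 9)
(h(L, -2*3) + 155)² = (9 + 155)² = 164² = 26896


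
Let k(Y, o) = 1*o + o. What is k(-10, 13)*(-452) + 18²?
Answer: -11428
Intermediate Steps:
k(Y, o) = 2*o (k(Y, o) = o + o = 2*o)
k(-10, 13)*(-452) + 18² = (2*13)*(-452) + 18² = 26*(-452) + 324 = -11752 + 324 = -11428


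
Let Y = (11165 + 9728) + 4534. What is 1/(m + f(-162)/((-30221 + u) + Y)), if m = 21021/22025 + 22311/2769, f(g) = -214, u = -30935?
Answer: 726337520675/6549985684582 ≈ 0.11089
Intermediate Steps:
m = 183202308/20329075 (m = 21021*(1/22025) + 22311*(1/2769) = 21021/22025 + 7437/923 = 183202308/20329075 ≈ 9.0118)
Y = 25427 (Y = 20893 + 4534 = 25427)
1/(m + f(-162)/((-30221 + u) + Y)) = 1/(183202308/20329075 - 214/((-30221 - 30935) + 25427)) = 1/(183202308/20329075 - 214/(-61156 + 25427)) = 1/(183202308/20329075 - 214/(-35729)) = 1/(183202308/20329075 - 214*(-1/35729)) = 1/(183202308/20329075 + 214/35729) = 1/(6549985684582/726337520675) = 726337520675/6549985684582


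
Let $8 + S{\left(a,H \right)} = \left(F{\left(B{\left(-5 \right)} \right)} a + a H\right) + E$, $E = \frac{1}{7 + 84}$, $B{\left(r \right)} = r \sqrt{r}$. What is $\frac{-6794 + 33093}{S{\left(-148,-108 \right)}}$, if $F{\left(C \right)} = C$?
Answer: $\frac{3479287928753}{2136257247489} - \frac{161158694060 i \sqrt{5}}{2136257247489} \approx 1.6287 - 0.16869 i$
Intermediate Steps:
$B{\left(r \right)} = r^{\frac{3}{2}}$
$E = \frac{1}{91} \approx 0.010989$
$S{\left(a,H \right)} = - \frac{727}{91} + H a - 5 i a \sqrt{5}$ ($S{\left(a,H \right)} = -8 + \left(\left(\left(-5\right)^{\frac{3}{2}} a + a H\right) + \frac{1}{91}\right) = -8 + \left(\left(- 5 i \sqrt{5} a + H a\right) + \frac{1}{91}\right) = -8 + \left(\left(- 5 i a \sqrt{5} + H a\right) + \frac{1}{91}\right) = -8 + \left(\left(H a - 5 i a \sqrt{5}\right) + \frac{1}{91}\right) = -8 + \left(\frac{1}{91} + H a - 5 i a \sqrt{5}\right) = - \frac{727}{91} + H a - 5 i a \sqrt{5}$)
$\frac{-6794 + 33093}{S{\left(-148,-108 \right)}} = \frac{-6794 + 33093}{- \frac{727}{91} - -15984 - 5 i \left(-148\right) \sqrt{5}} = \frac{26299}{- \frac{727}{91} + 15984 + 740 i \sqrt{5}} = \frac{26299}{\frac{1453817}{91} + 740 i \sqrt{5}}$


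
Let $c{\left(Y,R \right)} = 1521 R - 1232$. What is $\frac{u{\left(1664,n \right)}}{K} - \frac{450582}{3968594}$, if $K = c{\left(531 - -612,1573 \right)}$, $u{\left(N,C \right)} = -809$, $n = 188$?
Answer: $- \frac{540343889864}{4745051400397} \approx -0.11388$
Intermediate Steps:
$c{\left(Y,R \right)} = -1232 + 1521 R$
$K = 2391301$ ($K = -1232 + 1521 \cdot 1573 = -1232 + 2392533 = 2391301$)
$\frac{u{\left(1664,n \right)}}{K} - \frac{450582}{3968594} = - \frac{809}{2391301} - \frac{450582}{3968594} = \left(-809\right) \frac{1}{2391301} - \frac{225291}{1984297} = - \frac{809}{2391301} - \frac{225291}{1984297} = - \frac{540343889864}{4745051400397}$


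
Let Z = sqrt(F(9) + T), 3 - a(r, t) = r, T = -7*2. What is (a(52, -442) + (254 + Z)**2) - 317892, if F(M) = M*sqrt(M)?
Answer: -253412 + 508*sqrt(13) ≈ -2.5158e+5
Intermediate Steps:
F(M) = M**(3/2)
T = -14
a(r, t) = 3 - r
Z = sqrt(13) (Z = sqrt(9**(3/2) - 14) = sqrt(27 - 14) = sqrt(13) ≈ 3.6056)
(a(52, -442) + (254 + Z)**2) - 317892 = ((3 - 1*52) + (254 + sqrt(13))**2) - 317892 = ((3 - 52) + (254 + sqrt(13))**2) - 317892 = (-49 + (254 + sqrt(13))**2) - 317892 = -317941 + (254 + sqrt(13))**2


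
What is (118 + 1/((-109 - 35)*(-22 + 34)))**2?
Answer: 41576433409/2985984 ≈ 13924.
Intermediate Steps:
(118 + 1/((-109 - 35)*(-22 + 34)))**2 = (118 + 1/(-144*12))**2 = (118 + 1/(-1728))**2 = (118 - 1/1728)**2 = (203903/1728)**2 = 41576433409/2985984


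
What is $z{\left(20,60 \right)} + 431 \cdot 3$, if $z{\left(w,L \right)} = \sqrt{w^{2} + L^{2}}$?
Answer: $1293 + 20 \sqrt{10} \approx 1356.2$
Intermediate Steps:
$z{\left(w,L \right)} = \sqrt{L^{2} + w^{2}}$
$z{\left(20,60 \right)} + 431 \cdot 3 = \sqrt{60^{2} + 20^{2}} + 431 \cdot 3 = \sqrt{3600 + 400} + 1293 = \sqrt{4000} + 1293 = 20 \sqrt{10} + 1293 = 1293 + 20 \sqrt{10}$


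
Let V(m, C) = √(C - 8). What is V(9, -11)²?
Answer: -19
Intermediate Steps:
V(m, C) = √(-8 + C)
V(9, -11)² = (√(-8 - 11))² = (√(-19))² = (I*√19)² = -19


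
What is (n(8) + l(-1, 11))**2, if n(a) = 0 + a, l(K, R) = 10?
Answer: 324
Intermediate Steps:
n(a) = a
(n(8) + l(-1, 11))**2 = (8 + 10)**2 = 18**2 = 324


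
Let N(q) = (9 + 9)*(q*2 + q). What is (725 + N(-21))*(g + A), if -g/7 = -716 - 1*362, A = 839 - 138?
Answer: -3373023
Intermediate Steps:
A = 701
N(q) = 54*q (N(q) = 18*(2*q + q) = 18*(3*q) = 54*q)
g = 7546 (g = -7*(-716 - 1*362) = -7*(-716 - 362) = -7*(-1078) = 7546)
(725 + N(-21))*(g + A) = (725 + 54*(-21))*(7546 + 701) = (725 - 1134)*8247 = -409*8247 = -3373023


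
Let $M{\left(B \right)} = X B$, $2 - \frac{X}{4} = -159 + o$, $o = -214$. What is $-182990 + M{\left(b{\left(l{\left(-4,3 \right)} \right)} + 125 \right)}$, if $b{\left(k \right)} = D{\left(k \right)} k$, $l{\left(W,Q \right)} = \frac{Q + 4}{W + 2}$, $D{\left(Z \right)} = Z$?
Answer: $22885$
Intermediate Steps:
$X = 1500$ ($X = 8 - 4 \left(-159 - 214\right) = 8 - -1492 = 8 + 1492 = 1500$)
$l{\left(W,Q \right)} = \frac{4 + Q}{2 + W}$
$b{\left(k \right)} = k^{2}$ ($b{\left(k \right)} = k k = k^{2}$)
$M{\left(B \right)} = 1500 B$
$-182990 + M{\left(b{\left(l{\left(-4,3 \right)} \right)} + 125 \right)} = -182990 + 1500 \left(\left(\frac{4 + 3}{2 - 4}\right)^{2} + 125\right) = -182990 + 1500 \left(\left(\frac{1}{-2} \cdot 7\right)^{2} + 125\right) = -182990 + 1500 \left(\left(\left(- \frac{1}{2}\right) 7\right)^{2} + 125\right) = -182990 + 1500 \left(\left(- \frac{7}{2}\right)^{2} + 125\right) = -182990 + 1500 \left(\frac{49}{4} + 125\right) = -182990 + 1500 \cdot \frac{549}{4} = -182990 + 205875 = 22885$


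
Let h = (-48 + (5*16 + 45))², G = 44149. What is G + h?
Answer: 50078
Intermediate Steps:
h = 5929 (h = (-48 + (80 + 45))² = (-48 + 125)² = 77² = 5929)
G + h = 44149 + 5929 = 50078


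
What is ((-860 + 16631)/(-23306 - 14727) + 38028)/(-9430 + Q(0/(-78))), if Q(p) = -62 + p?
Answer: -482101051/120336412 ≈ -4.0063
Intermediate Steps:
((-860 + 16631)/(-23306 - 14727) + 38028)/(-9430 + Q(0/(-78))) = ((-860 + 16631)/(-23306 - 14727) + 38028)/(-9430 + (-62 + 0/(-78))) = (15771/(-38033) + 38028)/(-9430 + (-62 + 0*(-1/78))) = (15771*(-1/38033) + 38028)/(-9430 + (-62 + 0)) = (-15771/38033 + 38028)/(-9430 - 62) = (1446303153/38033)/(-9492) = (1446303153/38033)*(-1/9492) = -482101051/120336412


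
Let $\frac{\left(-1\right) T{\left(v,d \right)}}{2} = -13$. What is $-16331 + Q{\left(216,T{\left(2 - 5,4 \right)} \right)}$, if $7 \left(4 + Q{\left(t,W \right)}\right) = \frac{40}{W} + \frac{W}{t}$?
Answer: $- \frac{160538051}{9828} \approx -16335.0$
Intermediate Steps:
$T{\left(v,d \right)} = 26$ ($T{\left(v,d \right)} = \left(-2\right) \left(-13\right) = 26$)
$Q{\left(t,W \right)} = -4 + \frac{40}{7 W} + \frac{W}{7 t}$ ($Q{\left(t,W \right)} = -4 + \frac{\frac{40}{W} + \frac{W}{t}}{7} = -4 + \left(\frac{40}{7 W} + \frac{W}{7 t}\right) = -4 + \frac{40}{7 W} + \frac{W}{7 t}$)
$-16331 + Q{\left(216,T{\left(2 - 5,4 \right)} \right)} = -16331 + \left(-4 + \frac{40}{7 \cdot 26} + \frac{1}{7} \cdot 26 \cdot \frac{1}{216}\right) = -16331 + \left(-4 + \frac{40}{7} \cdot \frac{1}{26} + \frac{1}{7} \cdot 26 \cdot \frac{1}{216}\right) = -16331 + \left(-4 + \frac{20}{91} + \frac{13}{756}\right) = -16331 - \frac{36983}{9828} = - \frac{160538051}{9828}$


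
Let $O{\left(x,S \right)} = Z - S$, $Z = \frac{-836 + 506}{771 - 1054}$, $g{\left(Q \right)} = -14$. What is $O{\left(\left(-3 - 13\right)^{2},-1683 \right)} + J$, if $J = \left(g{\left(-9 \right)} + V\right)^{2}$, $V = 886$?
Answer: $\frac{215665291}{283} \approx 7.6207 \cdot 10^{5}$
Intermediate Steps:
$J = 760384$ ($J = \left(-14 + 886\right)^{2} = 872^{2} = 760384$)
$Z = \frac{330}{283}$ ($Z = - \frac{330}{-283} = \left(-330\right) \left(- \frac{1}{283}\right) = \frac{330}{283} \approx 1.1661$)
$O{\left(x,S \right)} = \frac{330}{283} - S$
$O{\left(\left(-3 - 13\right)^{2},-1683 \right)} + J = \left(\frac{330}{283} - -1683\right) + 760384 = \left(\frac{330}{283} + 1683\right) + 760384 = \frac{476619}{283} + 760384 = \frac{215665291}{283}$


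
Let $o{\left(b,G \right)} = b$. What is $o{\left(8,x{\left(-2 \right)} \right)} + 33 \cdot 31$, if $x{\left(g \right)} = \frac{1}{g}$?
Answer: $1031$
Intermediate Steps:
$o{\left(8,x{\left(-2 \right)} \right)} + 33 \cdot 31 = 8 + 33 \cdot 31 = 8 + 1023 = 1031$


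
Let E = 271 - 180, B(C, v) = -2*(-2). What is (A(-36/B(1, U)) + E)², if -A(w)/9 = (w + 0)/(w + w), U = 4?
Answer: 29929/4 ≈ 7482.3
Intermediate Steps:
B(C, v) = 4
E = 91
A(w) = -9/2 (A(w) = -9*(w + 0)/(w + w) = -9*w/(2*w) = -9*w*1/(2*w) = -9*½ = -9/2)
(A(-36/B(1, U)) + E)² = (-9/2 + 91)² = (173/2)² = 29929/4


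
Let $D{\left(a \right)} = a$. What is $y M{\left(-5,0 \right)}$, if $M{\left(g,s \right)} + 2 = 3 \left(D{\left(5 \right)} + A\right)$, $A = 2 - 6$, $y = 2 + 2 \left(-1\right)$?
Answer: $0$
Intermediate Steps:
$y = 0$ ($y = 2 - 2 = 0$)
$A = -4$ ($A = 2 - 6 = -4$)
$M{\left(g,s \right)} = 1$ ($M{\left(g,s \right)} = -2 + 3 \left(5 - 4\right) = -2 + 3 \cdot 1 = -2 + 3 = 1$)
$y M{\left(-5,0 \right)} = 0 \cdot 1 = 0$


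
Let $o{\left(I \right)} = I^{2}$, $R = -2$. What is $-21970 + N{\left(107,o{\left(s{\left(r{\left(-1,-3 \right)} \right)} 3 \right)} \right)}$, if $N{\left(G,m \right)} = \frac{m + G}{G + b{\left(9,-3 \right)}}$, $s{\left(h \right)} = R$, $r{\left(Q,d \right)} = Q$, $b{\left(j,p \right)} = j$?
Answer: $- \frac{2548377}{116} \approx -21969.0$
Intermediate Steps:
$s{\left(h \right)} = -2$
$N{\left(G,m \right)} = \frac{G + m}{9 + G}$ ($N{\left(G,m \right)} = \frac{m + G}{G + 9} = \frac{G + m}{9 + G}$)
$-21970 + N{\left(107,o{\left(s{\left(r{\left(-1,-3 \right)} \right)} 3 \right)} \right)} = -21970 + \frac{107 + \left(\left(-2\right) 3\right)^{2}}{9 + 107} = -21970 + \frac{107 + \left(-6\right)^{2}}{116} = -21970 + \frac{107 + 36}{116} = -21970 + \frac{1}{116} \cdot 143 = -21970 + \frac{143}{116} = - \frac{2548377}{116}$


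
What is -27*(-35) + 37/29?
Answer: 27442/29 ≈ 946.28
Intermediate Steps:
-27*(-35) + 37/29 = 945 + 37*(1/29) = 945 + 37/29 = 27442/29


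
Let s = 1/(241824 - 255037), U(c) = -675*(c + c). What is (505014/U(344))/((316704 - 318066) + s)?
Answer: 1112124997/1392898681800 ≈ 0.00079842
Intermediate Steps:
U(c) = -1350*c
s = -1/13213 (s = 1/(-13213) = -1/13213 ≈ -7.5683e-5)
(505014/U(344))/((316704 - 318066) + s) = (505014/((-1350*344)))/((316704 - 318066) - 1/13213) = (505014/(-464400))/(-1362 - 1/13213) = (505014*(-1/464400))/(-17996107/13213) = -84169/77400*(-13213/17996107) = 1112124997/1392898681800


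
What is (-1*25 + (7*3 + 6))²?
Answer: 4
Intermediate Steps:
(-1*25 + (7*3 + 6))² = (-25 + (21 + 6))² = (-25 + 27)² = 2² = 4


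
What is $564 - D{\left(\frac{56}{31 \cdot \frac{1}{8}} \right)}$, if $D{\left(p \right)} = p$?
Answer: $\frac{17036}{31} \approx 549.55$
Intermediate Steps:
$564 - D{\left(\frac{56}{31 \cdot \frac{1}{8}} \right)} = 564 - \frac{56}{31 \cdot \frac{1}{8}} = 564 - \frac{56}{\frac{31}{8}} = 564 - 56 \cdot \frac{8}{31} = 564 - \frac{448}{31} = \frac{17036}{31}$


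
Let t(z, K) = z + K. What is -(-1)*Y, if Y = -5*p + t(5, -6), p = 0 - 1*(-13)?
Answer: -66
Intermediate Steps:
p = 13 (p = 0 + 13 = 13)
t(z, K) = K + z
Y = -66 (Y = -5*13 + (-6 + 5) = -65 - 1 = -66)
-(-1)*Y = -(-1)*(-66) = -1*66 = -66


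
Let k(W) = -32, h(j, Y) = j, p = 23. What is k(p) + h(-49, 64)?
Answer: -81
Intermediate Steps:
k(p) + h(-49, 64) = -32 - 49 = -81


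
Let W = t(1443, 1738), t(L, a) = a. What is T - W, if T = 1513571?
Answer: 1511833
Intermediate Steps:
W = 1738
T - W = 1513571 - 1*1738 = 1513571 - 1738 = 1511833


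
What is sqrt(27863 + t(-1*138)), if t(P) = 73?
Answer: 12*sqrt(194) ≈ 167.14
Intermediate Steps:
sqrt(27863 + t(-1*138)) = sqrt(27863 + 73) = sqrt(27936) = 12*sqrt(194)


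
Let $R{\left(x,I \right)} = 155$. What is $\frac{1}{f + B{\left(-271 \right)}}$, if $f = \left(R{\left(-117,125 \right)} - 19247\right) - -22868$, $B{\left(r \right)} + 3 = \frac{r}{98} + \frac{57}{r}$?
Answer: $\frac{26558}{100124307} \approx 0.00026525$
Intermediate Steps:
$B{\left(r \right)} = -3 + \frac{57}{r} + \frac{r}{98}$ ($B{\left(r \right)} = -3 + \left(\frac{r}{98} + \frac{57}{r}\right) = -3 + \left(\frac{57}{r} + \frac{r}{98}\right) = -3 + \frac{57}{r} + \frac{r}{98}$)
$f = 3776$ ($f = \left(155 - 19247\right) - -22868 = -19092 + 22868 = 3776$)
$\frac{1}{f + B{\left(-271 \right)}} = \frac{1}{3776 + \left(-3 + \frac{57}{-271} + \frac{1}{98} \left(-271\right)\right)} = \frac{1}{3776 - \frac{158701}{26558}} = \frac{1}{\frac{100124307}{26558}} = \frac{26558}{100124307}$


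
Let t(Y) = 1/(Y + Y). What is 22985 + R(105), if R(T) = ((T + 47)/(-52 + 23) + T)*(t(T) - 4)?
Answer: 137551423/6090 ≈ 22586.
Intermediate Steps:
t(Y) = 1/(2*Y)
R(T) = (-4 + 1/(2*T))*(-47/29 + 28*T/29) (R(T) = ((T + 47)/(-52 + 23) + T)*(1/(2*T) - 4) = ((47 + T)/(-29) + T)*(-4 + 1/(2*T)) = ((47 + T)*(-1/29) + T)*(-4 + 1/(2*T)) = ((-47/29 - T/29) + T)*(-4 + 1/(2*T)) = (-47/29 + 28*T/29)*(-4 + 1/(2*T)) = (-4 + 1/(2*T))*(-47/29 + 28*T/29))
22985 + R(105) = 22985 + (1/58)*(-47 + 4*105*(101 - 56*105))/105 = 22985 + (1/58)*(1/105)*(-47 + 4*105*(101 - 5880)) = 22985 + (1/58)*(1/105)*(-47 + 4*105*(-5779)) = 22985 + (1/58)*(1/105)*(-47 - 2427180) = 22985 + (1/58)*(1/105)*(-2427227) = 22985 - 2427227/6090 = 137551423/6090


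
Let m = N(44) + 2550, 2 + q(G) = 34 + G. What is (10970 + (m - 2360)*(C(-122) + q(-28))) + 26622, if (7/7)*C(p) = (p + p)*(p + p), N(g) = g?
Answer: 13969952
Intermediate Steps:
q(G) = 32 + G (q(G) = -2 + (34 + G) = 32 + G)
C(p) = 4*p² (C(p) = (p + p)*(p + p) = (2*p)*(2*p) = 4*p²)
m = 2594 (m = 44 + 2550 = 2594)
(10970 + (m - 2360)*(C(-122) + q(-28))) + 26622 = (10970 + (2594 - 2360)*(4*(-122)² + (32 - 28))) + 26622 = (10970 + 234*(4*14884 + 4)) + 26622 = (10970 + 234*(59536 + 4)) + 26622 = (10970 + 234*59540) + 26622 = (10970 + 13932360) + 26622 = 13943330 + 26622 = 13969952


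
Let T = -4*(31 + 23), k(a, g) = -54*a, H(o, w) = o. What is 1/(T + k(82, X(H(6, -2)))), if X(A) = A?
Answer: -1/4644 ≈ -0.00021533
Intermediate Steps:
T = -216 (T = -4*54 = -216)
1/(T + k(82, X(H(6, -2)))) = 1/(-216 - 54*82) = 1/(-216 - 4428) = 1/(-4644) = -1/4644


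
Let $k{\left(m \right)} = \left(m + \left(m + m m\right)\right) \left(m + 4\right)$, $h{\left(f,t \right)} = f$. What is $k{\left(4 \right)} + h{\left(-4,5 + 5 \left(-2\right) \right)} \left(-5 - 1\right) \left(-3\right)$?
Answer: $120$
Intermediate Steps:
$k{\left(m \right)} = \left(4 + m\right) \left(m^{2} + 2 m\right)$ ($k{\left(m \right)} = \left(m + \left(m + m^{2}\right)\right) \left(4 + m\right) = \left(m^{2} + 2 m\right) \left(4 + m\right) = \left(4 + m\right) \left(m^{2} + 2 m\right)$)
$k{\left(4 \right)} + h{\left(-4,5 + 5 \left(-2\right) \right)} \left(-5 - 1\right) \left(-3\right) = 4 \left(8 + 4^{2} + 6 \cdot 4\right) - 4 \left(-5 - 1\right) \left(-3\right) = 4 \left(8 + 16 + 24\right) - 4 \left(\left(-6\right) \left(-3\right)\right) = 4 \cdot 48 - 72 = 192 - 72 = 120$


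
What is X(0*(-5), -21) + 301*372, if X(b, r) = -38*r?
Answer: 112770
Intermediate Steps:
X(0*(-5), -21) + 301*372 = -38*(-21) + 301*372 = 798 + 111972 = 112770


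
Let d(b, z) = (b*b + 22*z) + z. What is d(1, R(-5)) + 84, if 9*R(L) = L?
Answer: 650/9 ≈ 72.222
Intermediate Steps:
R(L) = L/9
d(b, z) = b² + 23*z (d(b, z) = (b² + 22*z) + z = b² + 23*z)
d(1, R(-5)) + 84 = (1² + 23*((⅑)*(-5))) + 84 = (1 + 23*(-5/9)) + 84 = (1 - 115/9) + 84 = -106/9 + 84 = 650/9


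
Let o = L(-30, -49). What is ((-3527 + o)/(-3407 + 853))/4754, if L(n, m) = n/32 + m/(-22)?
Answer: 620525/2136942016 ≈ 0.00029038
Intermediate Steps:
L(n, m) = -m/22 + n/32 (L(n, m) = n*(1/32) + m*(-1/22) = n/32 - m/22 = -m/22 + n/32)
o = 227/176 (o = -1/22*(-49) + (1/32)*(-30) = 49/22 - 15/16 = 227/176 ≈ 1.2898)
((-3527 + o)/(-3407 + 853))/4754 = ((-3527 + 227/176)/(-3407 + 853))/4754 = -620525/176/(-2554)*(1/4754) = -620525/176*(-1/2554)*(1/4754) = (620525/449504)*(1/4754) = 620525/2136942016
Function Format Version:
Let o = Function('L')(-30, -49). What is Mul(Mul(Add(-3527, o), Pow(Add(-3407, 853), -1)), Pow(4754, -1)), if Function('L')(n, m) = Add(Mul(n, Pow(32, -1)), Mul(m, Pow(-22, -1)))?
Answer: Rational(620525, 2136942016) ≈ 0.00029038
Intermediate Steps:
Function('L')(n, m) = Add(Mul(Rational(-1, 22), m), Mul(Rational(1, 32), n)) (Function('L')(n, m) = Add(Mul(n, Rational(1, 32)), Mul(m, Rational(-1, 22))) = Add(Mul(Rational(1, 32), n), Mul(Rational(-1, 22), m)) = Add(Mul(Rational(-1, 22), m), Mul(Rational(1, 32), n)))
o = Rational(227, 176) (o = Add(Mul(Rational(-1, 22), -49), Mul(Rational(1, 32), -30)) = Add(Rational(49, 22), Rational(-15, 16)) = Rational(227, 176) ≈ 1.2898)
Mul(Mul(Add(-3527, o), Pow(Add(-3407, 853), -1)), Pow(4754, -1)) = Mul(Mul(Add(-3527, Rational(227, 176)), Pow(Add(-3407, 853), -1)), Pow(4754, -1)) = Mul(Mul(Rational(-620525, 176), Pow(-2554, -1)), Rational(1, 4754)) = Mul(Mul(Rational(-620525, 176), Rational(-1, 2554)), Rational(1, 4754)) = Mul(Rational(620525, 449504), Rational(1, 4754)) = Rational(620525, 2136942016)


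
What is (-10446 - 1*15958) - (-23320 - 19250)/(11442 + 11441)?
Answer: -604160162/22883 ≈ -26402.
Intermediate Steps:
(-10446 - 1*15958) - (-23320 - 19250)/(11442 + 11441) = (-10446 - 15958) - (-42570)/22883 = -26404 - (-42570)/22883 = -26404 - 1*(-42570/22883) = -26404 + 42570/22883 = -604160162/22883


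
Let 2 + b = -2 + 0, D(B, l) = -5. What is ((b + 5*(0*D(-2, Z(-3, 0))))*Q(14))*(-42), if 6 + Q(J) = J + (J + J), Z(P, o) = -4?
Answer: 6048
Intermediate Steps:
b = -4 (b = -2 + (-2 + 0) = -2 - 2 = -4)
Q(J) = -6 + 3*J (Q(J) = -6 + (J + (J + J)) = -6 + (J + 2*J) = -6 + 3*J)
((b + 5*(0*D(-2, Z(-3, 0))))*Q(14))*(-42) = ((-4 + 5*(0*(-5)))*(-6 + 3*14))*(-42) = ((-4 + 5*0)*(-6 + 42))*(-42) = ((-4 + 0)*36)*(-42) = -4*36*(-42) = -144*(-42) = 6048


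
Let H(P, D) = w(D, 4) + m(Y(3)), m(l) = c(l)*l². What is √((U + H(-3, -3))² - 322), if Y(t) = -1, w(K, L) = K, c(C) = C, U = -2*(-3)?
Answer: I*√318 ≈ 17.833*I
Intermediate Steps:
U = 6
m(l) = l³ (m(l) = l*l² = l³)
H(P, D) = -1 + D (H(P, D) = D + (-1)³ = D - 1 = -1 + D)
√((U + H(-3, -3))² - 322) = √((6 + (-1 - 3))² - 322) = √((6 - 4)² - 322) = √(2² - 322) = √(4 - 322) = √(-318) = I*√318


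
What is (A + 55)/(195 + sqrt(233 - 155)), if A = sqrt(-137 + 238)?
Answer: (55 + sqrt(101))/(195 + sqrt(78)) ≈ 0.31914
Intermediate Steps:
A = sqrt(101) ≈ 10.050
(A + 55)/(195 + sqrt(233 - 155)) = (sqrt(101) + 55)/(195 + sqrt(233 - 155)) = (55 + sqrt(101))/(195 + sqrt(78))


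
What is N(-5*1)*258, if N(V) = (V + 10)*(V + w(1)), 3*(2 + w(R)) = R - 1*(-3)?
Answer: -7310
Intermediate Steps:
w(R) = -1 + R/3 (w(R) = -2 + (R - 1*(-3))/3 = -2 + (R + 3)/3 = -2 + (3 + R)/3 = -2 + (1 + R/3) = -1 + R/3)
N(V) = (10 + V)*(-⅔ + V) (N(V) = (V + 10)*(V + (-1 + (⅓)*1)) = (10 + V)*(V + (-1 + ⅓)) = (10 + V)*(V - ⅔) = (10 + V)*(-⅔ + V))
N(-5*1)*258 = (-20/3 + (-5*1)² + 28*(-5*1)/3)*258 = (-20/3 + (-5)² + (28/3)*(-5))*258 = (-20/3 + 25 - 140/3)*258 = -85/3*258 = -7310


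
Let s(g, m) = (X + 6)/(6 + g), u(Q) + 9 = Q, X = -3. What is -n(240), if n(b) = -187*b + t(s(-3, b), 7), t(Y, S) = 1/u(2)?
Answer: 314161/7 ≈ 44880.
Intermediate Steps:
u(Q) = -9 + Q
s(g, m) = 3/(6 + g) (s(g, m) = (-3 + 6)/(6 + g) = 3/(6 + g))
t(Y, S) = -1/7 (t(Y, S) = 1/(-9 + 2) = 1/(-7) = -1/7)
n(b) = -1/7 - 187*b (n(b) = -187*b - 1/7 = -1/7 - 187*b)
-n(240) = -(-1/7 - 187*240) = -(-1/7 - 44880) = -1*(-314161/7) = 314161/7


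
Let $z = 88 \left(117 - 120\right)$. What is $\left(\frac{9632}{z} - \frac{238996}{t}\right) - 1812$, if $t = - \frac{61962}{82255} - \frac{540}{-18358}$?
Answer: $\frac{164483150817385}{500995319} \approx 3.2831 \cdot 10^{5}$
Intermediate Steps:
$t = - \frac{546540348}{755018645}$ ($t = \left(-61962\right) \frac{1}{82255} - - \frac{270}{9179} = - \frac{61962}{82255} + \frac{270}{9179} = - \frac{546540348}{755018645} \approx -0.72388$)
$z = -264$ ($z = 88 \left(-3\right) = -264$)
$\left(\frac{9632}{z} - \frac{238996}{t}\right) - 1812 = \left(\frac{9632}{-264} - \frac{238996}{- \frac{546540348}{755018645}}\right) - 1812 = \left(9632 \left(- \frac{1}{264}\right) - - \frac{45111609020105}{136635087}\right) - 1812 = \left(- \frac{1204}{33} + \frac{45111609020105}{136635087}\right) - 1812 = \frac{165390954335413}{500995319} - 1812 = \frac{164483150817385}{500995319}$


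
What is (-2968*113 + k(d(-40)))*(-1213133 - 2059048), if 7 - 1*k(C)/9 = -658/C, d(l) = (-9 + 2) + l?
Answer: 1097643299907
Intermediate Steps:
d(l) = -7 + l
k(C) = 63 + 5922/C (k(C) = 63 - (-5922)/C = 63 + 5922/C)
(-2968*113 + k(d(-40)))*(-1213133 - 2059048) = (-2968*113 + (63 + 5922/(-7 - 40)))*(-1213133 - 2059048) = (-335384 + (63 + 5922/(-47)))*(-3272181) = (-335384 + (63 + 5922*(-1/47)))*(-3272181) = (-335384 + (63 - 126))*(-3272181) = (-335384 - 63)*(-3272181) = -335447*(-3272181) = 1097643299907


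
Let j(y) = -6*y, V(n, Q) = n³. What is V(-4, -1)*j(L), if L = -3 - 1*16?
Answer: -7296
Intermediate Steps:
L = -19 (L = -3 - 16 = -19)
V(-4, -1)*j(L) = (-4)³*(-6*(-19)) = -64*114 = -7296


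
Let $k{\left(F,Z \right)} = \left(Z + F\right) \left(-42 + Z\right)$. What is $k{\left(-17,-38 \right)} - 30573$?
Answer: $-26173$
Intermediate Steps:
$k{\left(F,Z \right)} = \left(-42 + Z\right) \left(F + Z\right)$ ($k{\left(F,Z \right)} = \left(F + Z\right) \left(-42 + Z\right) = \left(-42 + Z\right) \left(F + Z\right)$)
$k{\left(-17,-38 \right)} - 30573 = \left(\left(-38\right)^{2} - -714 - -1596 - -646\right) - 30573 = \left(1444 + 714 + 1596 + 646\right) - 30573 = 4400 - 30573 = -26173$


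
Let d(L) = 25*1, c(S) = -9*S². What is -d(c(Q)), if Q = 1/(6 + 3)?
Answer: -25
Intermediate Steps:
Q = ⅑ (Q = 1/9 = ⅑ ≈ 0.11111)
d(L) = 25
-d(c(Q)) = -1*25 = -25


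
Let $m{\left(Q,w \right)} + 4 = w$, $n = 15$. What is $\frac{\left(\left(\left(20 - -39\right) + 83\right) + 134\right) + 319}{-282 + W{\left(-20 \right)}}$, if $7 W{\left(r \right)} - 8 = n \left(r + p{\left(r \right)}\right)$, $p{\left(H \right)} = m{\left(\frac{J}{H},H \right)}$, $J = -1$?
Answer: $- \frac{4165}{2626} \approx -1.5861$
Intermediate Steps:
$m{\left(Q,w \right)} = -4 + w$
$p{\left(H \right)} = -4 + H$
$W{\left(r \right)} = - \frac{52}{7} + \frac{30 r}{7}$ ($W{\left(r \right)} = \frac{8}{7} + \frac{15 \left(r + \left(-4 + r\right)\right)}{7} = \frac{8}{7} + \frac{15 \left(-4 + 2 r\right)}{7} = \frac{8}{7} + \frac{-60 + 30 r}{7} = \frac{8}{7} + \left(- \frac{60}{7} + \frac{30 r}{7}\right) = - \frac{52}{7} + \frac{30 r}{7}$)
$\frac{\left(\left(\left(20 - -39\right) + 83\right) + 134\right) + 319}{-282 + W{\left(-20 \right)}} = \frac{\left(\left(\left(20 - -39\right) + 83\right) + 134\right) + 319}{-282 + \left(- \frac{52}{7} + \frac{30}{7} \left(-20\right)\right)} = \frac{\left(\left(\left(20 + 39\right) + 83\right) + 134\right) + 319}{-282 - \frac{652}{7}} = \frac{\left(\left(59 + 83\right) + 134\right) + 319}{-282 - \frac{652}{7}} = \frac{\left(142 + 134\right) + 319}{- \frac{2626}{7}} = \left(276 + 319\right) \left(- \frac{7}{2626}\right) = 595 \left(- \frac{7}{2626}\right) = - \frac{4165}{2626}$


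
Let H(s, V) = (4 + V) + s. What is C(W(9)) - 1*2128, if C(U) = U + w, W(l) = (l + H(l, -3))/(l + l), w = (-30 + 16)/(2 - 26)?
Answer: -76549/36 ≈ -2126.4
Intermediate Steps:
H(s, V) = 4 + V + s
w = 7/12 (w = -14/(-24) = -14*(-1/24) = 7/12 ≈ 0.58333)
W(l) = (1 + 2*l)/(2*l) (W(l) = (l + (4 - 3 + l))/(l + l) = (l + (1 + l))/((2*l)) = (1 + 2*l)*(1/(2*l)) = (1 + 2*l)/(2*l))
C(U) = 7/12 + U (C(U) = U + 7/12 = 7/12 + U)
C(W(9)) - 1*2128 = (7/12 + (½ + 9)/9) - 1*2128 = (7/12 + (⅑)*(19/2)) - 2128 = (7/12 + 19/18) - 2128 = 59/36 - 2128 = -76549/36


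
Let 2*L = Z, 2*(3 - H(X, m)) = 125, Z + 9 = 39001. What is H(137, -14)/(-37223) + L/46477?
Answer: 1456929979/3460026742 ≈ 0.42107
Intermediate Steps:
Z = 38992 (Z = -9 + 39001 = 38992)
H(X, m) = -119/2 (H(X, m) = 3 - ½*125 = 3 - 125/2 = -119/2)
L = 19496 (L = (½)*38992 = 19496)
H(137, -14)/(-37223) + L/46477 = -119/2/(-37223) + 19496/46477 = -119/2*(-1/37223) + 19496*(1/46477) = 119/74446 + 19496/46477 = 1456929979/3460026742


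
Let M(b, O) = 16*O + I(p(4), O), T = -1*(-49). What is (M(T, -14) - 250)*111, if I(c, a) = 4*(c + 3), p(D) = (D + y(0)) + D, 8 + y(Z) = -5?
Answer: -53502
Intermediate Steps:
y(Z) = -13 (y(Z) = -8 - 5 = -13)
p(D) = -13 + 2*D (p(D) = (D - 13) + D = (-13 + D) + D = -13 + 2*D)
I(c, a) = 12 + 4*c (I(c, a) = 4*(3 + c) = 12 + 4*c)
T = 49
M(b, O) = -8 + 16*O (M(b, O) = 16*O + (12 + 4*(-13 + 2*4)) = 16*O + (12 + 4*(-13 + 8)) = 16*O + (12 + 4*(-5)) = 16*O + (12 - 20) = 16*O - 8 = -8 + 16*O)
(M(T, -14) - 250)*111 = ((-8 + 16*(-14)) - 250)*111 = ((-8 - 224) - 250)*111 = (-232 - 250)*111 = -482*111 = -53502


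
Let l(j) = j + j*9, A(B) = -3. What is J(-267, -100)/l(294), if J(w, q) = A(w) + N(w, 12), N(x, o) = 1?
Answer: -1/1470 ≈ -0.00068027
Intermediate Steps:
l(j) = 10*j (l(j) = j + 9*j = 10*j)
J(w, q) = -2 (J(w, q) = -3 + 1 = -2)
J(-267, -100)/l(294) = -2/(10*294) = -2/2940 = -2*1/2940 = -1/1470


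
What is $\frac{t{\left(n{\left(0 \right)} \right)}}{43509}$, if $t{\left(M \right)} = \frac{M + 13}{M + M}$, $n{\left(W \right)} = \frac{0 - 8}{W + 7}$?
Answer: $- \frac{83}{696144} \approx -0.00011923$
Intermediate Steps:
$n{\left(W \right)} = - \frac{8}{7 + W}$
$t{\left(M \right)} = \frac{13 + M}{2 M}$
$\frac{t{\left(n{\left(0 \right)} \right)}}{43509} = \frac{\frac{1}{2} \frac{1}{\left(-8\right) \frac{1}{7 + 0}} \left(13 - \frac{8}{7 + 0}\right)}{43509} = \frac{13 - \frac{8}{7}}{2 \left(- \frac{8}{7}\right)} \frac{1}{43509} = \frac{1}{2} \left(- \frac{7}{8}\right) \frac{83}{7} \cdot \frac{1}{43509} = \left(- \frac{83}{16}\right) \frac{1}{43509} = - \frac{83}{696144}$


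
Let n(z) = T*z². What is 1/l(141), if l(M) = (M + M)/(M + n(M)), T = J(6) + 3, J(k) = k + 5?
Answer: 1975/2 ≈ 987.50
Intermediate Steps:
J(k) = 5 + k
T = 14 (T = (5 + 6) + 3 = 11 + 3 = 14)
n(z) = 14*z²
l(M) = 2*M/(M + 14*M²) (l(M) = (M + M)/(M + 14*M²) = (2*M)/(M + 14*M²) = 2*M/(M + 14*M²))
1/l(141) = 1/(2/(1 + 14*141)) = 1/(2/(1 + 1974)) = 1/(2/1975) = 1975/2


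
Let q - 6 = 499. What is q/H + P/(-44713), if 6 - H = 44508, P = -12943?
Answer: 553409321/1989817926 ≈ 0.27812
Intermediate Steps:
q = 505 (q = 6 + 499 = 505)
H = -44502 (H = 6 - 1*44508 = 6 - 44508 = -44502)
q/H + P/(-44713) = 505/(-44502) - 12943/(-44713) = 505*(-1/44502) - 12943*(-1/44713) = -505/44502 + 12943/44713 = 553409321/1989817926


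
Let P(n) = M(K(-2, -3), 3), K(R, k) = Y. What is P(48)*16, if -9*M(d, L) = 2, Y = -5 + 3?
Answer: -32/9 ≈ -3.5556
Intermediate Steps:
Y = -2
K(R, k) = -2
M(d, L) = -2/9 (M(d, L) = -⅑*2 = -2/9)
P(n) = -2/9
P(48)*16 = -2/9*16 = -32/9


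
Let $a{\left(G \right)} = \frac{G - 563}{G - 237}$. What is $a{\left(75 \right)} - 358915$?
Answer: $- \frac{29071871}{81} \approx -3.5891 \cdot 10^{5}$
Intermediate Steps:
$a{\left(G \right)} = \frac{-563 + G}{-237 + G}$
$a{\left(75 \right)} - 358915 = \frac{-563 + 75}{-237 + 75} - 358915 = \frac{1}{-162} \left(-488\right) - 358915 = \left(- \frac{1}{162}\right) \left(-488\right) - 358915 = \frac{244}{81} - 358915 = - \frac{29071871}{81}$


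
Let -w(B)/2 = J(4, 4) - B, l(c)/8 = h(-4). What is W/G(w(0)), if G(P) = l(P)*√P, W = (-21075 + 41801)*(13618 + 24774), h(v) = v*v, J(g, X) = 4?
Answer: -49732037*I*√2/32 ≈ -2.1979e+6*I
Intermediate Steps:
h(v) = v²
l(c) = 128 (l(c) = 8*(-4)² = 8*16 = 128)
w(B) = -8 + 2*B (w(B) = -2*(4 - B) = -8 + 2*B)
W = 795712592 (W = 20726*38392 = 795712592)
G(P) = 128*√P
W/G(w(0)) = 795712592/((128*√(-8 + 2*0))) = 795712592/((128*√(-8 + 0))) = 795712592/((128*√(-8))) = 795712592/((128*(2*I*√2))) = 795712592/((256*I*√2)) = 795712592*(-I*√2/512) = -49732037*I*√2/32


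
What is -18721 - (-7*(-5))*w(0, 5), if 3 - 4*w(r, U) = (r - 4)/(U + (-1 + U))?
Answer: -675041/36 ≈ -18751.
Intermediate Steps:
w(r, U) = ¾ - (-4 + r)/(4*(-1 + 2*U)) (w(r, U) = ¾ - (r - 4)/(4*(U + (-1 + U))) = ¾ - (-4 + r)/(4*(-1 + 2*U)))
-18721 - (-7*(-5))*w(0, 5) = -18721 - (-7*(-5))*(1 - 1*0 + 6*5)/(4*(-1 + 2*5)) = -18721 - 35*(1 + 0 + 30)/(4*(-1 + 10)) = -18721 - 35*(¼)*31/9 = -18721 - 35*(¼)*(⅑)*31 = -18721 - 35*31/36 = -18721 - 1*1085/36 = -18721 - 1085/36 = -675041/36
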